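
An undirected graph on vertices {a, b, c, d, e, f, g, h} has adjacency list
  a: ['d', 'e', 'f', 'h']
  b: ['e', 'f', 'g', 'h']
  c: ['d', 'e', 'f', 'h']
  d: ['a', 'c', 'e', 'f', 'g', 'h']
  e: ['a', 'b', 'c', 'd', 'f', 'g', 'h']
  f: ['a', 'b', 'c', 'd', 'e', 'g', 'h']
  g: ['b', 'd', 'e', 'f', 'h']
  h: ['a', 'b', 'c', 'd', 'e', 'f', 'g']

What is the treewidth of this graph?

A width-4 tree decomposition is:
Bags: B1 = {d, e, f, g, h}  B2 = {b, e, f, g, h}  B3 = {a, d, e, f, h}  B4 = {c, d, e, f, h}
Tree: B1–B2, B1–B3, B3–B4
The largest bag has 5 vertices, giving width 4; this decomposition certifies tw(G) ≤ 4. For the lower bound, the 5 vertices {d, e, f, g, h} are pairwise adjacent, and any tree decomposition puts a clique entirely inside one bag — forcing width ≥ 4. Combining the bounds, tw(G) = 4.

4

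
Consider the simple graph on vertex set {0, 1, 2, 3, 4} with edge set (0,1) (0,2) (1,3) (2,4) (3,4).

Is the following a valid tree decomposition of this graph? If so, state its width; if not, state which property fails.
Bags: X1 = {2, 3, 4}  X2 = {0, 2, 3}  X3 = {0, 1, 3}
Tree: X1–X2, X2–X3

Every vertex of G appears in some bag (union = {0, 1, 2, 3, 4}); every edge is covered by a bag; and for each vertex v the set of bags containing v is connected in the bag tree. The decomposition is therefore valid. The largest bag has 3 vertices, so the width is 2.

Yes; width 2.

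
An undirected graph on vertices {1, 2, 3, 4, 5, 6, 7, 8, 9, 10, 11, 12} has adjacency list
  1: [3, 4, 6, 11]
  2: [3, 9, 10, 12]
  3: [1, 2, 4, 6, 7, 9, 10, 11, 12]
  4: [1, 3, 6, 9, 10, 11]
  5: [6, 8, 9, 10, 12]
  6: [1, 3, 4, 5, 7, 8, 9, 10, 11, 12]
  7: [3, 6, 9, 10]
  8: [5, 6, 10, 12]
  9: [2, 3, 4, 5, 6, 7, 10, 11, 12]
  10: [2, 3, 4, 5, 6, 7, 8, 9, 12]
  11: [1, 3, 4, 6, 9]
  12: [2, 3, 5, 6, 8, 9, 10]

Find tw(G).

4

A width-4 tree decomposition is:
Bags: B1 = {3, 4, 6, 9, 10}  B2 = {3, 6, 9, 10, 12}  B3 = {5, 6, 9, 10, 12}  B4 = {3, 4, 6, 9, 11}  B5 = {1, 3, 4, 6, 11}  B6 = {3, 6, 7, 9, 10}  B7 = {5, 6, 8, 10, 12}  B8 = {2, 3, 9, 10, 12}
Tree: B1–B2, B2–B3, B1–B4, B4–B5, B1–B6, B3–B7, B2–B8
Every bag has size at most 5, so the width is 5 − 1 = 4 and tw(G) ≤ 4. For the lower bound, the 5 vertices {2, 3, 9, 10, 12} are pairwise adjacent, and any tree decomposition puts a clique entirely inside one bag — forcing width ≥ 4. Hence tw(G) = 4 exactly.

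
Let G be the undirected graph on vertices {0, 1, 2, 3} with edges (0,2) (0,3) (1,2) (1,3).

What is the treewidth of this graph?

A width-2 tree decomposition is:
Bags: B1 = {0, 2, 3}  B2 = {1, 2, 3}
Tree: B1–B2
Every bag has size at most 3, so the width is 3 − 1 = 2 and tw(G) ≤ 2. The edges 2–0–3–1–2 form a cycle, so G is not a tree and its treewidth is at least 2. The upper and lower bounds meet at 2, so that is the treewidth.

2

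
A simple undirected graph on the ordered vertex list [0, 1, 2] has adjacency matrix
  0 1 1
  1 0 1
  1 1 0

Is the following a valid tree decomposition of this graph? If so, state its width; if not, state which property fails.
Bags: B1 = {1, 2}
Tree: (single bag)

No — vertex 0 appears in no bag.

A tree decomposition must satisfy three properties: every vertex lies in some bag; for every edge, both endpoints lie together in some bag; and for every vertex, the bags containing it form a connected subtree. Here vertex 0 appears in no bag, so the decomposition is invalid.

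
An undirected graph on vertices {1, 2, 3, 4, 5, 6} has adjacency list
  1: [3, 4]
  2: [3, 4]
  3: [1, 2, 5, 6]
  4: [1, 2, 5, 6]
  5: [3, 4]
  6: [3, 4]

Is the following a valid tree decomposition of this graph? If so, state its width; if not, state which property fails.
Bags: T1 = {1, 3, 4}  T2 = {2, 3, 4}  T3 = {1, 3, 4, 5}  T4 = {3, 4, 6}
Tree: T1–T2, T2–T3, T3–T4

No — bags containing vertex 1 are not connected in the tree.

A tree decomposition must satisfy three properties: every vertex lies in some bag; for every edge, both endpoints lie together in some bag; and for every vertex, the bags containing it form a connected subtree. Here bags containing vertex 1 are not connected in the tree, so the decomposition is invalid.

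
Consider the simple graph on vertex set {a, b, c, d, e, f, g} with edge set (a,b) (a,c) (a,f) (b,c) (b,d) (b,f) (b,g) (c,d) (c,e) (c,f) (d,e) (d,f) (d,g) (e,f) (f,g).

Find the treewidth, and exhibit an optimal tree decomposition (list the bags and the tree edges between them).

Each bag holds 4 vertices, so the decomposition has width 3, which upper-bounds the treewidth. On the other hand G contains the 4-clique {b, d, f, g}. A clique must lie in a single bag of any decomposition, so no decomposition can have width below 3. The upper and lower bounds meet at 3, so that is the treewidth.

Treewidth 3.
Bags: B1 = {b, c, d, f}  B2 = {b, d, f, g}  B3 = {c, d, e, f}  B4 = {a, b, c, f}
Tree: B1–B2, B1–B3, B1–B4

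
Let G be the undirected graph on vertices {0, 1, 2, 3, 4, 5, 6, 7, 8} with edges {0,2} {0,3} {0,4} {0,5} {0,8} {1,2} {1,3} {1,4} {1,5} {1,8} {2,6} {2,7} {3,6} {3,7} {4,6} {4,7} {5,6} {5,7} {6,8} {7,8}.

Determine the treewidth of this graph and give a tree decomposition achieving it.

Every bag has size at most 5, so the width is 5 − 1 = 4 and tw(G) ≤ 4. For the lower bound: the 5 vertex sets {4,7}, {5,6}, {1,2}, {0}, {3} are disjoint, each induces a connected subgraph, and every pair is joined by at least one edge of G. Contracting each set to a single vertex therefore yields K_{5} as a minor, and since treewidth is minor-monotone, tw(G) ≥ tw(K_{5}) = 4. Therefore the treewidth is 4.

Treewidth 4.
One optimal decomposition is:
Bags: B1 = {0, 1, 4, 6, 7}  B2 = {0, 1, 5, 6, 7}  B3 = {0, 1, 2, 6, 7}  B4 = {0, 1, 3, 6, 7}  B5 = {0, 1, 6, 7, 8}
Tree: B1–B2, B2–B3, B3–B4, B4–B5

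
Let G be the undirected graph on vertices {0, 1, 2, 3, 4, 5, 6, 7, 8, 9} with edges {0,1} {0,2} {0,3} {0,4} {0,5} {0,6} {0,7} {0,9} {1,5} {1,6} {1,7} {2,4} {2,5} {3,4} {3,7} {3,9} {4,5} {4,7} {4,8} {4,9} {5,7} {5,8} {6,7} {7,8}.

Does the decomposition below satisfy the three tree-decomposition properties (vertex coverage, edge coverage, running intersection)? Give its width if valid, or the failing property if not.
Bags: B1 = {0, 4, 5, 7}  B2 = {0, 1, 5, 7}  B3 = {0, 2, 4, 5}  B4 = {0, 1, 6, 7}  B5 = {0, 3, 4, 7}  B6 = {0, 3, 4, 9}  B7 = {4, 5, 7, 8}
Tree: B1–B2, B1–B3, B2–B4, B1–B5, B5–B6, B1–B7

Yes; width 3.

Every vertex of G appears in some bag (union = {0, 1, 2, 3, 4, 5, 6, 7, 8, 9}); every edge is covered by a bag; and for each vertex v the set of bags containing v is connected in the bag tree. The decomposition is therefore valid. The largest bag has 4 vertices, so the width is 3.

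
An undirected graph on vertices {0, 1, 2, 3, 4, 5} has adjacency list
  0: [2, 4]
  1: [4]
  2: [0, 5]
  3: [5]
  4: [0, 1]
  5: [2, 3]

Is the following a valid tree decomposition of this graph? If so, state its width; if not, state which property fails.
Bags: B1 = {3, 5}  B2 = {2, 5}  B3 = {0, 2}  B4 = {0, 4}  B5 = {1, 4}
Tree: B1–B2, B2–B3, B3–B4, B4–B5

Every vertex of G appears in some bag (union = {0, 1, 2, 3, 4, 5}); every edge is covered by a bag; and for each vertex v the set of bags containing v is connected in the bag tree. The decomposition is therefore valid. The largest bag has 2 vertices, so the width is 1.

Yes; width 1.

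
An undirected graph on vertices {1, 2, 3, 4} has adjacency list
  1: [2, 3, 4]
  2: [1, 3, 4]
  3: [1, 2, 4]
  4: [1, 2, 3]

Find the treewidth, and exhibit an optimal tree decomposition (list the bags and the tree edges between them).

With just one bag of size 4, the width is 4 − 1 = 3, so tw(G) ≤ 3. Conversely, {1, 2, 3, 4} is a clique of size 4, and the vertices of any clique must share a bag in every tree decomposition; so some bag has ≥ 4 vertices and tw(G) ≥ 3. Hence tw(G) = 3 exactly.

Treewidth 3.
Bags: B1 = {1, 2, 3, 4}
Tree: (single bag)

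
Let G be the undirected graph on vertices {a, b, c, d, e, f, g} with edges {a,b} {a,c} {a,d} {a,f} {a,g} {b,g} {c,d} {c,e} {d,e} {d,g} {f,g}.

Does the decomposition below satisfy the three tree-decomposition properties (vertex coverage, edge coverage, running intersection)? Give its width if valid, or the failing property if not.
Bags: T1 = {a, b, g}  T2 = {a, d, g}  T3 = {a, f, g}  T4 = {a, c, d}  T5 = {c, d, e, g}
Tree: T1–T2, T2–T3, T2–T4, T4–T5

A tree decomposition must satisfy three properties: every vertex lies in some bag; for every edge, both endpoints lie together in some bag; and for every vertex, the bags containing it form a connected subtree. Here bags containing vertex g are not connected in the tree, so the decomposition is invalid.

No — bags containing vertex g are not connected in the tree.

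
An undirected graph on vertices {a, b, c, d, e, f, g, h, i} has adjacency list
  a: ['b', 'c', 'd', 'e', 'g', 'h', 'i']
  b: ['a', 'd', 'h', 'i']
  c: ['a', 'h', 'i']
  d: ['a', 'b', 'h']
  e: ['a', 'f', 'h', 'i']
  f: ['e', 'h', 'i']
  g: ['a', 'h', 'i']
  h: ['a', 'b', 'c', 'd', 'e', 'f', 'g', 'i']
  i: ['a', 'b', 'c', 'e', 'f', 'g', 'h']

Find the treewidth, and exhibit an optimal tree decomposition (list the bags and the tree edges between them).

Treewidth 3.
One optimal decomposition is:
Bags: B1 = {a, e, h, i}  B2 = {a, c, h, i}  B3 = {e, f, h, i}  B4 = {a, g, h, i}  B5 = {a, b, h, i}  B6 = {a, b, d, h}
Tree: B1–B2, B1–B3, B1–B4, B4–B5, B5–B6

The largest bag has 4 vertices, giving width 3; this decomposition certifies tw(G) ≤ 3. Conversely, {a, b, d, h} is a clique of size 4, and the vertices of any clique must share a bag in every tree decomposition; so some bag has ≥ 4 vertices and tw(G) ≥ 3. Combining the bounds, tw(G) = 3.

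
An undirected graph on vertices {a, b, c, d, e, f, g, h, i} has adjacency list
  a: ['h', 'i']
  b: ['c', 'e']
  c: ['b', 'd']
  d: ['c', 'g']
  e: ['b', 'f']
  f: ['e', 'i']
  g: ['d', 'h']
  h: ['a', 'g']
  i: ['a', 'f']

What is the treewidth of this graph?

2

A width-2 tree decomposition is:
Bags: B1 = {e, f, i}  B2 = {b, e, i}  B3 = {b, c, i}  B4 = {c, d, i}  B5 = {d, g, i}  B6 = {g, h, i}  B7 = {a, h, i}
Tree: B1–B2, B2–B3, B3–B4, B4–B5, B5–B6, B6–B7
Every bag has size at most 3, so the width is 3 − 1 = 2 and tw(G) ≤ 2. For the lower bound, G contains the cycle i–f–e–b–c–d–g–h–a–i, so G is not a forest; only forests have treewidth ≤ 1, hence tw(G) ≥ 2. Combining the bounds, tw(G) = 2.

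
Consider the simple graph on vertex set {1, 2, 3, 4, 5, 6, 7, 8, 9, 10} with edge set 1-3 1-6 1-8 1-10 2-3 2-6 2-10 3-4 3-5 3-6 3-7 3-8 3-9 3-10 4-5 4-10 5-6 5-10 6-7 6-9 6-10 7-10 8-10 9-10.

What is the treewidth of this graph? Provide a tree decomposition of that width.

Each bag holds 4 vertices, so the decomposition has width 3, which upper-bounds the treewidth. Conversely, {1, 3, 8, 10} is a clique of size 4, and the vertices of any clique must share a bag in every tree decomposition; so some bag has ≥ 4 vertices and tw(G) ≥ 3. Hence tw(G) = 3 exactly.

Treewidth 3.
One optimal decomposition is:
Bags: B1 = {3, 5, 6, 10}  B2 = {1, 3, 6, 10}  B3 = {3, 4, 5, 10}  B4 = {3, 6, 9, 10}  B5 = {2, 3, 6, 10}  B6 = {1, 3, 8, 10}  B7 = {3, 6, 7, 10}
Tree: B1–B2, B1–B3, B1–B4, B4–B5, B2–B6, B2–B7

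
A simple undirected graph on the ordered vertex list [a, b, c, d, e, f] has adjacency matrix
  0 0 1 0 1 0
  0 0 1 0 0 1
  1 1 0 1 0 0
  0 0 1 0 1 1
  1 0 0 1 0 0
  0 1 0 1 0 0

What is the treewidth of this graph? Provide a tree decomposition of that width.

Each bag holds 3 vertices, so the decomposition has width 2, which upper-bounds the treewidth. Since e–a–c–d–e is a cycle in G, G is not acyclic. Forests are exactly the graphs of treewidth ≤ 1, so tw(G) ≥ 2. Combining the bounds, tw(G) = 2.

Treewidth 2.
One such decomposition:
Bags: B1 = {a, d, e}  B2 = {a, c, d}  B3 = {c, d, f}  B4 = {b, c, f}
Tree: B1–B2, B2–B3, B3–B4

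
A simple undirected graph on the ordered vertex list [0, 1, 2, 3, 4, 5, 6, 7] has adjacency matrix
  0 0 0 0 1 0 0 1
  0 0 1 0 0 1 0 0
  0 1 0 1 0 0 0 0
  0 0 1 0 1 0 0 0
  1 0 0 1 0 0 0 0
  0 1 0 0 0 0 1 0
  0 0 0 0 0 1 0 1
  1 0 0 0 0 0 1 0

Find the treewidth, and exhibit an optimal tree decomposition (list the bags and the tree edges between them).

The largest bag has 3 vertices, giving width 2; this decomposition certifies tw(G) ≤ 2. The edges 3–2–1–5–6–7–0–4–3 form a cycle, so G is not a tree and its treewidth is at least 2. Hence tw(G) = 2 exactly.

Treewidth 2.
Bags: B1 = {1, 2, 3}  B2 = {1, 3, 5}  B3 = {3, 5, 6}  B4 = {3, 6, 7}  B5 = {0, 3, 7}  B6 = {0, 3, 4}
Tree: B1–B2, B2–B3, B3–B4, B4–B5, B5–B6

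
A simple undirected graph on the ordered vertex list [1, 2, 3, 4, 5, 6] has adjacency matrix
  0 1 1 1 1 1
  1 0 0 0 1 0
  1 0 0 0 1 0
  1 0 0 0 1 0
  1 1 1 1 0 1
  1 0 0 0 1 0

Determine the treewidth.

A width-2 tree decomposition is:
Bags: B1 = {1, 3, 5}  B2 = {1, 4, 5}  B3 = {1, 2, 5}  B4 = {1, 5, 6}
Tree: B1–B2, B1–B3, B2–B4
Every bag has size at most 3, so the width is 3 − 1 = 2 and tw(G) ≤ 2. On the other hand G contains the 3-clique {1, 2, 5}. A clique must lie in a single bag of any decomposition, so no decomposition can have width below 2. The upper and lower bounds meet at 2, so that is the treewidth.

2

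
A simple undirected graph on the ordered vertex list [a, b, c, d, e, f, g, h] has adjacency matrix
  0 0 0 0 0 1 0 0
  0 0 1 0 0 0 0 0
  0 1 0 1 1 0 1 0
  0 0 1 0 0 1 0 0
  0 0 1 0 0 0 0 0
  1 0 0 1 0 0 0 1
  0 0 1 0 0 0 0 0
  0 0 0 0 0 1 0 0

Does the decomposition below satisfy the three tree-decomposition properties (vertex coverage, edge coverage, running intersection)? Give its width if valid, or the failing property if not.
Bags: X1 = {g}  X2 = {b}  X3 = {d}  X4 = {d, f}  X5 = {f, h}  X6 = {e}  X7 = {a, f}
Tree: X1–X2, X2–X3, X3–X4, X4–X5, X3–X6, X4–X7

A tree decomposition must satisfy three properties: every vertex lies in some bag; for every edge, both endpoints lie together in some bag; and for every vertex, the bags containing it form a connected subtree. Here vertex c appears in no bag, so the decomposition is invalid.

No — vertex c appears in no bag.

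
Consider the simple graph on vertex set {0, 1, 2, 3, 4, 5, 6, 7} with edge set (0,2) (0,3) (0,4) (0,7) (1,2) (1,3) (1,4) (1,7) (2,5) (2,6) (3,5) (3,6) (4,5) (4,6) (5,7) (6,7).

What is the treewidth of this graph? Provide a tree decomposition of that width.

The largest bag has 5 vertices, giving width 4; this decomposition certifies tw(G) ≤ 4. For the lower bound: the 5 vertex sets {1,3}, {0,4}, {6,7}, {5}, {2} are disjoint, each induces a connected subgraph, and every pair is joined by at least one edge of G. Contracting each set to a single vertex therefore yields K_{5} as a minor, and since treewidth is minor-monotone, tw(G) ≥ tw(K_{5}) = 4. The upper and lower bounds meet at 4, so that is the treewidth.

Treewidth 4.
One optimal decomposition is:
Bags: B1 = {0, 1, 3, 5, 6}  B2 = {0, 1, 4, 5, 6}  B3 = {0, 1, 5, 6, 7}  B4 = {0, 1, 2, 5, 6}
Tree: B1–B2, B2–B3, B3–B4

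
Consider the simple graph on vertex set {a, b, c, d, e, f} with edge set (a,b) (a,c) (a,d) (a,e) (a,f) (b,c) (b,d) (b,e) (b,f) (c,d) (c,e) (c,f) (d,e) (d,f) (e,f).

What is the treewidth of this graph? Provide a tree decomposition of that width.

A single bag containing all 6 vertices is trivially a valid decomposition of width 5. Conversely, {a, b, c, d, e, f} is a clique of size 6, and the vertices of any clique must share a bag in every tree decomposition; so some bag has ≥ 6 vertices and tw(G) ≥ 5. The upper and lower bounds meet at 5, so that is the treewidth.

Treewidth 5.
One optimal decomposition is:
Bags: B1 = {a, b, c, d, e, f}
Tree: (single bag)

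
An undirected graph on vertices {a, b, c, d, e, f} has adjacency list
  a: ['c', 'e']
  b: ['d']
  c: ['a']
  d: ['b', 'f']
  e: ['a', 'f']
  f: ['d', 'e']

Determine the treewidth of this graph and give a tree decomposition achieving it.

Treewidth 1.
Bags: B1 = {b, d}  B2 = {d, f}  B3 = {e, f}  B4 = {a, e}  B5 = {a, c}
Tree: B1–B2, B2–B3, B3–B4, B4–B5

Each bag holds 2 vertices, so the decomposition has width 1, which upper-bounds the treewidth. Since G has at least one edge (e.g. b–d), it is not an edgeless graph, so tw(G) ≥ 1. Hence tw(G) = 1 exactly.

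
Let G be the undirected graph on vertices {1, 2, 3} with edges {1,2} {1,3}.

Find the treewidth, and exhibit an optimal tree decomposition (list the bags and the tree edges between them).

Every bag has size at most 2, so the width is 2 − 1 = 1 and tw(G) ≤ 1. Since G has at least one edge (e.g. 2–1), it is not an edgeless graph, so tw(G) ≥ 1. Hence tw(G) = 1 exactly.

Treewidth 1.
Bags: B1 = {1, 2}  B2 = {1, 3}
Tree: B1–B2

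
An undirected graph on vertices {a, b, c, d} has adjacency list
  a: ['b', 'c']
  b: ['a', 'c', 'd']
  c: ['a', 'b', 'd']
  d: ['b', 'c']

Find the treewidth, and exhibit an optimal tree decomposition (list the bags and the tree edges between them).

Treewidth 2.
Bags: B1 = {b, c, d}  B2 = {a, b, c}
Tree: B1–B2

Every bag has size at most 3, so the width is 3 − 1 = 2 and tw(G) ≤ 2. On the other hand G contains the 3-clique {b, c, d}. A clique must lie in a single bag of any decomposition, so no decomposition can have width below 2. The upper and lower bounds meet at 2, so that is the treewidth.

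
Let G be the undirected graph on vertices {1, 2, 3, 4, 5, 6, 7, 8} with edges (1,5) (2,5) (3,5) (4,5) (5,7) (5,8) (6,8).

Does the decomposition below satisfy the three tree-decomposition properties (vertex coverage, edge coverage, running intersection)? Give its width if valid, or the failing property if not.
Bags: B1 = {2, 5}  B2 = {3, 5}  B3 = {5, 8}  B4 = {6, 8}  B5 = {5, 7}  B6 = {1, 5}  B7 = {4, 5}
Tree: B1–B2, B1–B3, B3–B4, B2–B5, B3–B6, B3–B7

Yes; width 1.

Every vertex of G appears in some bag (union = {1, 2, 3, 4, 5, 6, 7, 8}); every edge is covered by a bag; and for each vertex v the set of bags containing v is connected in the bag tree. The decomposition is therefore valid. The largest bag has 2 vertices, so the width is 1.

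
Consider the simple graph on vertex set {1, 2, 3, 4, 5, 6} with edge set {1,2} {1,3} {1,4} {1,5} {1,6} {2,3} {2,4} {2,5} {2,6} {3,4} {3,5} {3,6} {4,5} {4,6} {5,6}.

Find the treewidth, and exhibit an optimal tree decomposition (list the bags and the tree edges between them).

A single bag containing all 6 vertices is trivially a valid decomposition of width 5. Conversely, {1, 2, 3, 4, 5, 6} is a clique of size 6, and the vertices of any clique must share a bag in every tree decomposition; so some bag has ≥ 6 vertices and tw(G) ≥ 5. The upper and lower bounds meet at 5, so that is the treewidth.

Treewidth 5.
One such decomposition:
Bags: B1 = {1, 2, 3, 4, 5, 6}
Tree: (single bag)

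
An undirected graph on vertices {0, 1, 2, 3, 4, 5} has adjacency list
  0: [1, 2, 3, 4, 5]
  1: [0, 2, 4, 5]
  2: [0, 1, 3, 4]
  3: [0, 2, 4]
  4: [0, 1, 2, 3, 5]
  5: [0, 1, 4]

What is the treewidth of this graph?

3

A width-3 tree decomposition is:
Bags: B1 = {0, 2, 3, 4}  B2 = {0, 1, 2, 4}  B3 = {0, 1, 4, 5}
Tree: B1–B2, B2–B3
Each bag holds 4 vertices, so the decomposition has width 3, which upper-bounds the treewidth. Conversely, {0, 1, 2, 4} is a clique of size 4, and the vertices of any clique must share a bag in every tree decomposition; so some bag has ≥ 4 vertices and tw(G) ≥ 3. The upper and lower bounds meet at 3, so that is the treewidth.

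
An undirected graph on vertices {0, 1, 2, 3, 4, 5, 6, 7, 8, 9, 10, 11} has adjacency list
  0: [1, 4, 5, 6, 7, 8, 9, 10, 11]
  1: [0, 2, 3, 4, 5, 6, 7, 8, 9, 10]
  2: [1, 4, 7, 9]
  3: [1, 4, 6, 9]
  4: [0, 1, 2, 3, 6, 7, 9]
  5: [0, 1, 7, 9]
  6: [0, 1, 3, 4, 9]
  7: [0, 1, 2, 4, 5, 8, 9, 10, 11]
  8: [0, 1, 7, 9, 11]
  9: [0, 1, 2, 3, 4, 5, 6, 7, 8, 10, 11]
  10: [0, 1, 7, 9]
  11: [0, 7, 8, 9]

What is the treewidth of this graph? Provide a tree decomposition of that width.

Treewidth 4.
Bags: B1 = {0, 1, 4, 7, 9}  B2 = {0, 1, 4, 6, 9}  B3 = {0, 1, 5, 7, 9}  B4 = {0, 1, 7, 8, 9}  B5 = {1, 3, 4, 6, 9}  B6 = {1, 2, 4, 7, 9}  B7 = {0, 7, 8, 9, 11}  B8 = {0, 1, 7, 9, 10}
Tree: B1–B2, B1–B3, B3–B4, B2–B5, B1–B6, B4–B7, B1–B8

Every bag has size at most 5, so the width is 5 − 1 = 4 and tw(G) ≤ 4. On the other hand G contains the 5-clique {0, 1, 4, 6, 9}. A clique must lie in a single bag of any decomposition, so no decomposition can have width below 4. Combining the bounds, tw(G) = 4.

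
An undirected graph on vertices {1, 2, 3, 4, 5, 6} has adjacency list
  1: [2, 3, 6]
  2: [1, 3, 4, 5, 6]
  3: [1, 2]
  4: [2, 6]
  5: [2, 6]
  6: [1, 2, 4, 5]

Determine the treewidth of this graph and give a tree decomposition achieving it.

Treewidth 2.
One optimal decomposition is:
Bags: B1 = {2, 4, 6}  B2 = {1, 2, 6}  B3 = {1, 2, 3}  B4 = {2, 5, 6}
Tree: B1–B2, B2–B3, B2–B4

Each bag holds 3 vertices, so the decomposition has width 2, which upper-bounds the treewidth. For the lower bound, the 3 vertices {1, 2, 3} are pairwise adjacent, and any tree decomposition puts a clique entirely inside one bag — forcing width ≥ 2. Combining the bounds, tw(G) = 2.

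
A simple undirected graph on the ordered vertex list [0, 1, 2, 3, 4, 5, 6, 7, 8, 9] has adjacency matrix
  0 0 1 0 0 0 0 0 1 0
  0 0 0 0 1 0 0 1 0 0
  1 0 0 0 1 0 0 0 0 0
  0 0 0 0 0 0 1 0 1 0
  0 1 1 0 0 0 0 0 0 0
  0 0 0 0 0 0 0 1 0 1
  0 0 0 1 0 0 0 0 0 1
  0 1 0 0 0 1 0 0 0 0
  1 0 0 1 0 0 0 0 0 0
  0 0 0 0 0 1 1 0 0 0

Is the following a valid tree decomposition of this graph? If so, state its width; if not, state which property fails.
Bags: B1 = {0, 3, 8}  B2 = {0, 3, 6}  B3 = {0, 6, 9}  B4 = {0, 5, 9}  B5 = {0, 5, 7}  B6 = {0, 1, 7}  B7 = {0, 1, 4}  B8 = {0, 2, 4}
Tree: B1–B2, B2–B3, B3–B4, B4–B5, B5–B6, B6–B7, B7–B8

Every vertex of G appears in some bag (union = {0, 1, 2, 3, 4, 5, 6, 7, 8, 9}); every edge is covered by a bag; and for each vertex v the set of bags containing v is connected in the bag tree. The decomposition is therefore valid. The largest bag has 3 vertices, so the width is 2.

Yes; width 2.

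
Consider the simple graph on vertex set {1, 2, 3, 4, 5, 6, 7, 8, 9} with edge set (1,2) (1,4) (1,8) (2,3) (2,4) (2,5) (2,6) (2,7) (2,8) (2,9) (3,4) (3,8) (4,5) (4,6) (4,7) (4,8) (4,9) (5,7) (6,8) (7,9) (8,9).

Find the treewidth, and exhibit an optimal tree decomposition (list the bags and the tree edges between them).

The largest bag has 4 vertices, giving width 3; this decomposition certifies tw(G) ≤ 3. On the other hand G contains the 4-clique {1, 2, 4, 8}. A clique must lie in a single bag of any decomposition, so no decomposition can have width below 3. Hence tw(G) = 3 exactly.

Treewidth 3.
One optimal decomposition is:
Bags: B1 = {2, 4, 8, 9}  B2 = {2, 4, 7, 9}  B3 = {2, 4, 6, 8}  B4 = {2, 4, 5, 7}  B5 = {1, 2, 4, 8}  B6 = {2, 3, 4, 8}
Tree: B1–B2, B1–B3, B2–B4, B1–B5, B5–B6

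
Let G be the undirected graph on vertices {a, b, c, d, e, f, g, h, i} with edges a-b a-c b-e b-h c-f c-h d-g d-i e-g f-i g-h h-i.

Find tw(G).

A width-3 tree decomposition is:
Bags: B1 = {d, e, g, i}  B2 = {e, g, h, i}  B3 = {b, e, h, i}  B4 = {b, f, h, i}  B5 = {b, c, f, h}  B6 = {a, b, c, f}
Tree: B1–B2, B2–B3, B3–B4, B4–B5, B5–B6
Each bag holds 4 vertices, so the decomposition has width 3, which upper-bounds the treewidth. For the lower bound: the 4 vertex sets {d,e,g}, {i}, {h}, {a,b,c,f} are disjoint, each induces a connected subgraph, and every pair is joined by at least one edge of G. Contracting each set to a single vertex therefore yields K_{4} as a minor, and since treewidth is minor-monotone, tw(G) ≥ tw(K_{4}) = 3. Combining the bounds, tw(G) = 3.

3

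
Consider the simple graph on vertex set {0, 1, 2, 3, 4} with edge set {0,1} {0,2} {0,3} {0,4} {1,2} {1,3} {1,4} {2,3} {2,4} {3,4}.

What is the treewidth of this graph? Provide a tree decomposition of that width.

With just one bag of size 5, the width is 5 − 1 = 4, so tw(G) ≤ 4. For the lower bound, the 5 vertices {0, 1, 2, 3, 4} are pairwise adjacent, and any tree decomposition puts a clique entirely inside one bag — forcing width ≥ 4. Therefore the treewidth is 4.

Treewidth 4.
Bags: B1 = {0, 1, 2, 3, 4}
Tree: (single bag)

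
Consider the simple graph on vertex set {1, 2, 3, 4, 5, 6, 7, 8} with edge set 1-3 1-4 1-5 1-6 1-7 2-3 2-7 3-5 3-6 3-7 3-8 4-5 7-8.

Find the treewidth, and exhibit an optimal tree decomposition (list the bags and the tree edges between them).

Every bag has size at most 3, so the width is 3 − 1 = 2 and tw(G) ≤ 2. Conversely, {3, 7, 8} is a clique of size 3, and the vertices of any clique must share a bag in every tree decomposition; so some bag has ≥ 3 vertices and tw(G) ≥ 2. Hence tw(G) = 2 exactly.

Treewidth 2.
One optimal decomposition is:
Bags: B1 = {1, 3, 6}  B2 = {1, 3, 7}  B3 = {3, 7, 8}  B4 = {1, 3, 5}  B5 = {2, 3, 7}  B6 = {1, 4, 5}
Tree: B1–B2, B2–B3, B1–B4, B2–B5, B4–B6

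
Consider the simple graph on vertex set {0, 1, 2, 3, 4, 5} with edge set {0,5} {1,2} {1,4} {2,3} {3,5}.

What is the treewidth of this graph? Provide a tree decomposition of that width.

Treewidth 1.
One such decomposition:
Bags: B1 = {1, 4}  B2 = {1, 2}  B3 = {2, 3}  B4 = {3, 5}  B5 = {0, 5}
Tree: B1–B2, B2–B3, B3–B4, B4–B5

The largest bag has 2 vertices, giving width 1; this decomposition certifies tw(G) ≤ 1. Any graph with an edge has treewidth ≥ 1, and G has the edge 4–1. The upper and lower bounds meet at 1, so that is the treewidth.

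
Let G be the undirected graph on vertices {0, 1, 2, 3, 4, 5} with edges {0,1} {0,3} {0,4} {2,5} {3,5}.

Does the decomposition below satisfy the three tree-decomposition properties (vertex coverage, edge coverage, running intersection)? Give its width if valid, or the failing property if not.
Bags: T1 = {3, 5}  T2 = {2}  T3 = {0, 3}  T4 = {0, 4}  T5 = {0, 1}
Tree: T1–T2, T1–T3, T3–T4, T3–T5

No — edge (5,2) lies in no bag.

A tree decomposition must satisfy three properties: every vertex lies in some bag; for every edge, both endpoints lie together in some bag; and for every vertex, the bags containing it form a connected subtree. Here edge (5,2) lies in no bag, so the decomposition is invalid.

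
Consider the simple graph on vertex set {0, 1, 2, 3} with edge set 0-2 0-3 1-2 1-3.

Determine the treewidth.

A width-2 tree decomposition is:
Bags: B1 = {0, 1, 3}  B2 = {0, 1, 2}
Tree: B1–B2
Each bag holds 3 vertices, so the decomposition has width 2, which upper-bounds the treewidth. The edges 1–3–0–2–1 form a cycle, so G is not a tree and its treewidth is at least 2. Therefore the treewidth is 2.

2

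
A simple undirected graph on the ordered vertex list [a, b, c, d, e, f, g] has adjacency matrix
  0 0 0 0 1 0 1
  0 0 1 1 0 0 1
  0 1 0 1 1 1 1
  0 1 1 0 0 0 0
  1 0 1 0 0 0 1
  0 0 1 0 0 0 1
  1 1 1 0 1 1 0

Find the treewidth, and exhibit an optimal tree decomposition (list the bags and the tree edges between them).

Treewidth 2.
One optimal decomposition is:
Bags: B1 = {b, c, d}  B2 = {b, c, g}  B3 = {c, f, g}  B4 = {c, e, g}  B5 = {a, e, g}
Tree: B1–B2, B2–B3, B3–B4, B4–B5

Each bag holds 3 vertices, so the decomposition has width 2, which upper-bounds the treewidth. On the other hand G contains the 3-clique {b, c, d}. A clique must lie in a single bag of any decomposition, so no decomposition can have width below 2. The upper and lower bounds meet at 2, so that is the treewidth.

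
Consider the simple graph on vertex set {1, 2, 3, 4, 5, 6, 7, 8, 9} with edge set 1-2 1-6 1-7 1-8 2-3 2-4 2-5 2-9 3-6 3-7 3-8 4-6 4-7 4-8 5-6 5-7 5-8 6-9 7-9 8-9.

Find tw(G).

A width-4 tree decomposition is:
Bags: B1 = {2, 3, 6, 7, 8}  B2 = {1, 2, 6, 7, 8}  B3 = {2, 6, 7, 8, 9}  B4 = {2, 4, 6, 7, 8}  B5 = {2, 5, 6, 7, 8}
Tree: B1–B2, B2–B3, B3–B4, B4–B5
Each bag holds 5 vertices, so the decomposition has width 4, which upper-bounds the treewidth. For the lower bound: the 5 vertex sets {3,7}, {1,6}, {2,9}, {8}, {4} are disjoint, each induces a connected subgraph, and every pair is joined by at least one edge of G. Contracting each set to a single vertex therefore yields K_{5} as a minor, and since treewidth is minor-monotone, tw(G) ≥ tw(K_{5}) = 4. Hence tw(G) = 4 exactly.

4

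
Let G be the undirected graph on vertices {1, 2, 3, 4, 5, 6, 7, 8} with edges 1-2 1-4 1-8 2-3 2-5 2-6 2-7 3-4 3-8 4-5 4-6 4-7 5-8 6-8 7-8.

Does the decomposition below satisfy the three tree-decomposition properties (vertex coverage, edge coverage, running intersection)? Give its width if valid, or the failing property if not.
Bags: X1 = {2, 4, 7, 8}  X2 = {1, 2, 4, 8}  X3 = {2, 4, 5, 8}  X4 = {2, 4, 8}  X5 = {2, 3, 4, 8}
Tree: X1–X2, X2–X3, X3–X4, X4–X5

No — vertex 6 appears in no bag.

A tree decomposition must satisfy three properties: every vertex lies in some bag; for every edge, both endpoints lie together in some bag; and for every vertex, the bags containing it form a connected subtree. Here vertex 6 appears in no bag, so the decomposition is invalid.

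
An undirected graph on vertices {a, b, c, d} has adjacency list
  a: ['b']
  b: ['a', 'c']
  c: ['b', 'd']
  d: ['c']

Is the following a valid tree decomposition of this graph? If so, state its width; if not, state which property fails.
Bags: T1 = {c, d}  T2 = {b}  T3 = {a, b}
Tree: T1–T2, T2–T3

A tree decomposition must satisfy three properties: every vertex lies in some bag; for every edge, both endpoints lie together in some bag; and for every vertex, the bags containing it form a connected subtree. Here edge (c,b) lies in no bag, so the decomposition is invalid.

No — edge (c,b) lies in no bag.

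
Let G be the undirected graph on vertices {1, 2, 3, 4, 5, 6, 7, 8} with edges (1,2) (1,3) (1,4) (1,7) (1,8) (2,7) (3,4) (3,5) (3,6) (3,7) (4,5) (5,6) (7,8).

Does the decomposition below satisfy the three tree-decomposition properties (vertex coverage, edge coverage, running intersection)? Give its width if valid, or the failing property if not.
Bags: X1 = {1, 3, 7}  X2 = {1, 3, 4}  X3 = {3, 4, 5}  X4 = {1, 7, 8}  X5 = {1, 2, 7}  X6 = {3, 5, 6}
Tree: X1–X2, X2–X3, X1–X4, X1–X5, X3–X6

Vertex coverage: the bags together contain {1, 2, 3, 4, 5, 6, 7, 8}, the full vertex set. Edge coverage: each edge of G has both endpoints in at least one bag. Running intersection: for every vertex, the bags containing it form a connected subtree. All three properties hold, so this is a valid tree decomposition of width max|bag| − 1 = 2, and hence tw(G) ≤ 2.

Yes; width 2.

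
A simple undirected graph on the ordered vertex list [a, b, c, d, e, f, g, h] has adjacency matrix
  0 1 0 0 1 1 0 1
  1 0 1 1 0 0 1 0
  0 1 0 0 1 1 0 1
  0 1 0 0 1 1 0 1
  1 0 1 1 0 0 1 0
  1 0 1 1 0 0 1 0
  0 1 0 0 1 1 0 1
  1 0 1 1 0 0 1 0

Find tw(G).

4

A width-4 tree decomposition is:
Bags: B1 = {a, b, c, d, g}  B2 = {a, c, d, g, h}  B3 = {a, c, d, f, g}  B4 = {a, c, d, e, g}
Tree: B1–B2, B2–B3, B3–B4
The largest bag has 5 vertices, giving width 4; this decomposition certifies tw(G) ≤ 4. For the lower bound: the 5 vertex sets {a,b}, {c,h}, {f,g}, {d}, {e} are disjoint, each induces a connected subgraph, and every pair is joined by at least one edge of G. Contracting each set to a single vertex therefore yields K_{5} as a minor, and since treewidth is minor-monotone, tw(G) ≥ tw(K_{5}) = 4. Therefore the treewidth is 4.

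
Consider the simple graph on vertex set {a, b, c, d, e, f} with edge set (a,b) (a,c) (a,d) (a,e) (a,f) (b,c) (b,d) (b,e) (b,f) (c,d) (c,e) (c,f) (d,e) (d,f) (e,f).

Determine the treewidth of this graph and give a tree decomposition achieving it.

A single bag containing all 6 vertices is trivially a valid decomposition of width 5. For the lower bound, the 6 vertices {a, b, c, d, e, f} are pairwise adjacent, and any tree decomposition puts a clique entirely inside one bag — forcing width ≥ 5. Therefore the treewidth is 5.

Treewidth 5.
Bags: B1 = {a, b, c, d, e, f}
Tree: (single bag)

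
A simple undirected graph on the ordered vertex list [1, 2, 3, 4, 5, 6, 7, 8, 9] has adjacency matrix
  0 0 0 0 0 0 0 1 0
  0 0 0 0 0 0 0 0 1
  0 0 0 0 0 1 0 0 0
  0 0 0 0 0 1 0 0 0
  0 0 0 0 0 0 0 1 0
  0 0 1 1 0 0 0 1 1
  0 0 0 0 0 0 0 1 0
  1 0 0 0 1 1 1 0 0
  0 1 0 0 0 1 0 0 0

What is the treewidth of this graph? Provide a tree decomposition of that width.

Every bag has size at most 2, so the width is 2 − 1 = 1 and tw(G) ≤ 1. G has an edge, so its treewidth is at least 1. The upper and lower bounds meet at 1, so that is the treewidth.

Treewidth 1.
One such decomposition:
Bags: B1 = {6, 9}  B2 = {6, 8}  B3 = {5, 8}  B4 = {3, 6}  B5 = {2, 9}  B6 = {7, 8}  B7 = {4, 6}  B8 = {1, 8}
Tree: B1–B2, B2–B3, B1–B4, B1–B5, B2–B6, B2–B7, B3–B8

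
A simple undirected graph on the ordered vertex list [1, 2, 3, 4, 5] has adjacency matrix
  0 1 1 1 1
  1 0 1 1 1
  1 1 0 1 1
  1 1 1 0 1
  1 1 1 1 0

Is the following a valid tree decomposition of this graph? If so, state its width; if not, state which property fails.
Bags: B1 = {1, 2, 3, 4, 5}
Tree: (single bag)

Yes; width 4.

Vertex coverage: the bags together contain {1, 2, 3, 4, 5}, the full vertex set. Edge coverage: each edge of G has both endpoints in at least one bag. Running intersection: for every vertex, the bags containing it form a connected subtree. All three properties hold, so this is a valid tree decomposition of width max|bag| − 1 = 4, and hence tw(G) ≤ 4.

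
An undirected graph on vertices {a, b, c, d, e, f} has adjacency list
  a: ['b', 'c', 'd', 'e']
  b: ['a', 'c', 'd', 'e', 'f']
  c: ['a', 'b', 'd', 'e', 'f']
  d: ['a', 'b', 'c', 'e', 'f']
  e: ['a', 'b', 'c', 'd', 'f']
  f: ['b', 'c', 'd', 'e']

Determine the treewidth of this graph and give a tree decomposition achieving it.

Treewidth 4.
One optimal decomposition is:
Bags: B1 = {b, c, d, e, f}  B2 = {a, b, c, d, e}
Tree: B1–B2

The largest bag has 5 vertices, giving width 4; this decomposition certifies tw(G) ≤ 4. Conversely, {b, c, d, e, f} is a clique of size 5, and the vertices of any clique must share a bag in every tree decomposition; so some bag has ≥ 5 vertices and tw(G) ≥ 4. Therefore the treewidth is 4.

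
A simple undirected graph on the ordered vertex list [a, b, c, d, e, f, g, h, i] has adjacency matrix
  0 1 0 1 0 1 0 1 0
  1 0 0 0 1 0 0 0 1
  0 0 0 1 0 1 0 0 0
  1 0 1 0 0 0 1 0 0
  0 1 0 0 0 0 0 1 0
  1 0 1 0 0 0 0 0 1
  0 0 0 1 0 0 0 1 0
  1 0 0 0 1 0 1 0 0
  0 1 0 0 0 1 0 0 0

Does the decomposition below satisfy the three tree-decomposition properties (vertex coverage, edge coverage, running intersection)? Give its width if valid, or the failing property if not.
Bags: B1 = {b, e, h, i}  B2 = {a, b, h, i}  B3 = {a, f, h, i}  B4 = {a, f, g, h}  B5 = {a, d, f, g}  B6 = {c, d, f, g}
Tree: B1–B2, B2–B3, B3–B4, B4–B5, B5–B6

Every vertex of G appears in some bag (union = {a, b, c, d, e, f, g, h, i}); every edge is covered by a bag; and for each vertex v the set of bags containing v is connected in the bag tree. The decomposition is therefore valid. The largest bag has 4 vertices, so the width is 3.

Yes; width 3.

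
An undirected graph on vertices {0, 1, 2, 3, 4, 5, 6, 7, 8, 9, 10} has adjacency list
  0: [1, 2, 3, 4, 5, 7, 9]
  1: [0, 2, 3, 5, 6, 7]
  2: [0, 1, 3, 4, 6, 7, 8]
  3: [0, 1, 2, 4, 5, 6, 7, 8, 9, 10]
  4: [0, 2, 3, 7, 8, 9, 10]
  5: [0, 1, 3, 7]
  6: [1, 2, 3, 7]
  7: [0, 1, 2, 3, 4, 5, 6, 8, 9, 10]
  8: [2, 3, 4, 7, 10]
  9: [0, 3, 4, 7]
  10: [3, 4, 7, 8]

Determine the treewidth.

A width-4 tree decomposition is:
Bags: B1 = {0, 2, 3, 4, 7}  B2 = {0, 1, 2, 3, 7}  B3 = {1, 2, 3, 6, 7}  B4 = {2, 3, 4, 7, 8}  B5 = {3, 4, 7, 8, 10}  B6 = {0, 3, 4, 7, 9}  B7 = {0, 1, 3, 5, 7}
Tree: B1–B2, B2–B3, B1–B4, B4–B5, B1–B6, B2–B7
Each bag holds 5 vertices, so the decomposition has width 4, which upper-bounds the treewidth. For the lower bound, the 5 vertices {0, 1, 2, 3, 7} are pairwise adjacent, and any tree decomposition puts a clique entirely inside one bag — forcing width ≥ 4. The upper and lower bounds meet at 4, so that is the treewidth.

4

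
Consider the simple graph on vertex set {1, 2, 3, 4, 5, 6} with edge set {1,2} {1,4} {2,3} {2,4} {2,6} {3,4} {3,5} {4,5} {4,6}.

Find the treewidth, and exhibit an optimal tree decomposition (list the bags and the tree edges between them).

Treewidth 2.
One optimal decomposition is:
Bags: B1 = {1, 2, 4}  B2 = {2, 4, 6}  B3 = {2, 3, 4}  B4 = {3, 4, 5}
Tree: B1–B2, B2–B3, B3–B4

Every bag has size at most 3, so the width is 3 − 1 = 2 and tw(G) ≤ 2. For the lower bound, the 3 vertices {1, 2, 4} are pairwise adjacent, and any tree decomposition puts a clique entirely inside one bag — forcing width ≥ 2. Hence tw(G) = 2 exactly.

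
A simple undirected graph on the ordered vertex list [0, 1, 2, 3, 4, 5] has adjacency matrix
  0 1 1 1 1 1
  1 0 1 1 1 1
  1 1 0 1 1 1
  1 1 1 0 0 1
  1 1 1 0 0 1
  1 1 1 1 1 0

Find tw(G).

A width-4 tree decomposition is:
Bags: B1 = {0, 1, 2, 4, 5}  B2 = {0, 1, 2, 3, 5}
Tree: B1–B2
Each bag holds 5 vertices, so the decomposition has width 4, which upper-bounds the treewidth. Conversely, {0, 1, 2, 3, 5} is a clique of size 5, and the vertices of any clique must share a bag in every tree decomposition; so some bag has ≥ 5 vertices and tw(G) ≥ 4. Hence tw(G) = 4 exactly.

4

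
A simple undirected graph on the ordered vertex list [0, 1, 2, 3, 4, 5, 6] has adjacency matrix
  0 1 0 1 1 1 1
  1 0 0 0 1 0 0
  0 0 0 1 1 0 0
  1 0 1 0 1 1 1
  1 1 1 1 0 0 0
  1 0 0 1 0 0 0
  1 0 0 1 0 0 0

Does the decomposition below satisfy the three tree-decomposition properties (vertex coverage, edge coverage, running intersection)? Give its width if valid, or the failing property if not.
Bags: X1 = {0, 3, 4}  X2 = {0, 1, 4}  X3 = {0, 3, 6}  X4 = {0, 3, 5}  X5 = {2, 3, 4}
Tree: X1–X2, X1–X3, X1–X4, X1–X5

Yes; width 2.

Vertex coverage: the bags together contain {0, 1, 2, 3, 4, 5, 6}, the full vertex set. Edge coverage: each edge of G has both endpoints in at least one bag. Running intersection: for every vertex, the bags containing it form a connected subtree. All three properties hold, so this is a valid tree decomposition of width max|bag| − 1 = 2, and hence tw(G) ≤ 2.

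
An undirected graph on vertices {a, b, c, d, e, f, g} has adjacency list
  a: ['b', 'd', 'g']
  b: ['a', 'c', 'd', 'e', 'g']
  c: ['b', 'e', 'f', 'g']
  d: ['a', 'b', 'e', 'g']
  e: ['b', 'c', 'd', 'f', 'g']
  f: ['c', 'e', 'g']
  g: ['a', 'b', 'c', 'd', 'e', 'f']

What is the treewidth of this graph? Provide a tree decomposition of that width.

The largest bag has 4 vertices, giving width 3; this decomposition certifies tw(G) ≤ 3. For the lower bound, the 4 vertices {c, e, f, g} are pairwise adjacent, and any tree decomposition puts a clique entirely inside one bag — forcing width ≥ 3. The upper and lower bounds meet at 3, so that is the treewidth.

Treewidth 3.
One optimal decomposition is:
Bags: B1 = {b, c, e, g}  B2 = {b, d, e, g}  B3 = {c, e, f, g}  B4 = {a, b, d, g}
Tree: B1–B2, B1–B3, B2–B4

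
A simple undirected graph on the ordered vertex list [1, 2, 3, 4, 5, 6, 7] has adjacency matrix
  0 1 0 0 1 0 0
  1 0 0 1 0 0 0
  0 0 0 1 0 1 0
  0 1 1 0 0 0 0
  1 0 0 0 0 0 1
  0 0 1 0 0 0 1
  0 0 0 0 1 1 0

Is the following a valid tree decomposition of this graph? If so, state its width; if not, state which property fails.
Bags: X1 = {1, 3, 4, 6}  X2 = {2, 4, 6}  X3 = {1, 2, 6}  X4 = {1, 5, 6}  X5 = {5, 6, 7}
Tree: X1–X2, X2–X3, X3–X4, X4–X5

No — bags containing vertex 1 are not connected in the tree.

A tree decomposition must satisfy three properties: every vertex lies in some bag; for every edge, both endpoints lie together in some bag; and for every vertex, the bags containing it form a connected subtree. Here bags containing vertex 1 are not connected in the tree, so the decomposition is invalid.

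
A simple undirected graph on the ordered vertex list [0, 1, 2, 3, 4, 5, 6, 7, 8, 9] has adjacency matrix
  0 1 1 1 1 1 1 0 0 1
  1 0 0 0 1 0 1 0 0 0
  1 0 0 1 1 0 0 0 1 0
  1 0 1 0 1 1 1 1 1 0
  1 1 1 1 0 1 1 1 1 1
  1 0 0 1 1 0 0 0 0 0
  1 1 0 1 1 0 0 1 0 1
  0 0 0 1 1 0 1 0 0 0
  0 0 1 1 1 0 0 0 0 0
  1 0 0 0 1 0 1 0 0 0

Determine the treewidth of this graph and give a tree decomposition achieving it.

Each bag holds 4 vertices, so the decomposition has width 3, which upper-bounds the treewidth. For the lower bound, the 4 vertices {0, 1, 4, 6} are pairwise adjacent, and any tree decomposition puts a clique entirely inside one bag — forcing width ≥ 3. The upper and lower bounds meet at 3, so that is the treewidth.

Treewidth 3.
One optimal decomposition is:
Bags: B1 = {0, 2, 3, 4}  B2 = {0, 3, 4, 6}  B3 = {3, 4, 6, 7}  B4 = {0, 4, 6, 9}  B5 = {0, 3, 4, 5}  B6 = {2, 3, 4, 8}  B7 = {0, 1, 4, 6}
Tree: B1–B2, B2–B3, B2–B4, B1–B5, B1–B6, B2–B7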